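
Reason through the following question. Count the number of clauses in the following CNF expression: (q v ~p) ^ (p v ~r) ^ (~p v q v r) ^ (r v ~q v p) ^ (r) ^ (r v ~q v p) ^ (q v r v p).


A CNF formula is a conjunction of clauses.
Clauses are separated by ^.
Counting the conjuncts: 7 clauses.

7


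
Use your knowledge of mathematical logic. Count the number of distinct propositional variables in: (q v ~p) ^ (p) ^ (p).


Identify each variable that appears in the formula.
Variables found: p, q
Count = 2

2


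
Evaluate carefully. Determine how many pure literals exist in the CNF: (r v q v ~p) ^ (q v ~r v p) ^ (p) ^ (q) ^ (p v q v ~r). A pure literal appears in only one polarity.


Check each variable for pure literal status:
p: mixed (not pure)
q: pure positive
r: mixed (not pure)
Pure literal count = 1

1


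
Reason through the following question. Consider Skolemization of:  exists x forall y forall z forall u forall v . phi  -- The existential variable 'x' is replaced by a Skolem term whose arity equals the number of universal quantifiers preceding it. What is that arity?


Quantifier prefix: exists x forall y forall z forall u forall v
'x' is existentially quantified at position 1.
No universal quantifiers precede it.
Skolem function arity = 0 (a Skolem constant)

0


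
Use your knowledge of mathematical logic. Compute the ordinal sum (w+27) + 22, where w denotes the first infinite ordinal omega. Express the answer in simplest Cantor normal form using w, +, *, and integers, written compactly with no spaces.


Compute (w+27) + 22.
Ordinal + is associative but NOT commutative; for finite n>0, n + w = w but w + n stays w+n.
By associativity: (w+27) + 22 = w + (27+22) = w+49.
Result = w+49

w+49


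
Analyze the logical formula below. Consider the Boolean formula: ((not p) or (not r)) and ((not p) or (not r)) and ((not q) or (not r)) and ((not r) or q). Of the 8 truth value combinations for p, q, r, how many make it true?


Evaluate all 8 assignments for p, q, r:
p=0, q=0, r=0: 1
p=0, q=0, r=1: 0
p=0, q=1, r=0: 1
p=0, q=1, r=1: 0
p=1, q=0, r=0: 1
p=1, q=0, r=1: 0
p=1, q=1, r=0: 1
p=1, q=1, r=1: 0
Satisfying count = 4

4


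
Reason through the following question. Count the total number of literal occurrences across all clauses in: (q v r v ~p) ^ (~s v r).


Counting literals in each clause:
Clause 1: 3 literal(s)
Clause 2: 2 literal(s)
Total = 5

5


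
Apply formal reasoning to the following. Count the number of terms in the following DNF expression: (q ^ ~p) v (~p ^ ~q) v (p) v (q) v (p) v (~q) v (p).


A DNF formula is a disjunction of terms (conjunctions).
Terms are separated by v.
Counting the disjuncts: 7 terms.

7


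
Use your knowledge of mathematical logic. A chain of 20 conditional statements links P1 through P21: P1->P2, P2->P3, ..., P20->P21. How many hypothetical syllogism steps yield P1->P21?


With 20 implications in a chain connecting 21 propositions:
P1->P2, P2->P3, ..., P20->P21
Steps needed = (number of implications) - 1 = 20 - 1 = 19

19


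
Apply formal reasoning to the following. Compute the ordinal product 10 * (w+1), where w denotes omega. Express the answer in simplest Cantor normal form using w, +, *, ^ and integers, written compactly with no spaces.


Compute 10 * (w+1).
Ordinal * is associative and left-distributive over +, but NOT commutative; for finite n>1, n*w = w but w*n stays w*n.
By left-distributivity: 10 * (w+1) = 10*w + 10*1 = w + 10 = w+10.
Result = w+10

w+10


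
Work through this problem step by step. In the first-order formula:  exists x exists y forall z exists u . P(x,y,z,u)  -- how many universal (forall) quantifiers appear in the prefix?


Quantifier prefix: exists x exists y forall z exists u
Mark each quantifier type:
  E E U E
Universal count = 1, Existential count = 3
Asked for universal (forall) quantifiers: 1

1


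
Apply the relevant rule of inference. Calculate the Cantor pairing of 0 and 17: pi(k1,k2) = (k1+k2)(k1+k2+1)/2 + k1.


k1 + k2 = 17
(k1+k2)(k1+k2+1)/2 = 17 * 18 / 2 = 153
pi = 153 + 0 = 153

153


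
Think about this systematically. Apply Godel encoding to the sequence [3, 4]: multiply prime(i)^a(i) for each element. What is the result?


Encode each element as an exponent of the corresponding prime:
  2^3 = 8
  3^4 = 81
Product = 8 * 81 = 648

648


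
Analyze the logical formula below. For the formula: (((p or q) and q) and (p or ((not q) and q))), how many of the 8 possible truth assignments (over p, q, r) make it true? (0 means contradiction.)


Check all 8 assignments:
p=0, q=0, r=0: 0
p=0, q=0, r=1: 0
p=0, q=1, r=0: 0
p=0, q=1, r=1: 0
p=1, q=0, r=0: 0
p=1, q=0, r=1: 0
p=1, q=1, r=0: 1
p=1, q=1, r=1: 1
Count of True = 2

2


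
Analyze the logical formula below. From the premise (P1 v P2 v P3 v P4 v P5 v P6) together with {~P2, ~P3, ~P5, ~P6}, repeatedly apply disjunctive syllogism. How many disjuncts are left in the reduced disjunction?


Original disjuncts (6): P1, P2, P3, P4, P5, P6
Negated (eliminate): ~P2, ~P3, ~P5, ~P6
Remaining disjuncts: P1, P4
Count = 6 - 4 = 2

2


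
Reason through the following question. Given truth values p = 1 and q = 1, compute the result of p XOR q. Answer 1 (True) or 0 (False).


p = 1, q = 1
Operation: p XOR q
Evaluate: 1 XOR 1 = 0

0


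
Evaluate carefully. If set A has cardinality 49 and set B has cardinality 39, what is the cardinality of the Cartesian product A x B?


The Cartesian product A x B contains all ordered pairs (a, b).
|A x B| = |A| * |B| = 49 * 39 = 1911

1911


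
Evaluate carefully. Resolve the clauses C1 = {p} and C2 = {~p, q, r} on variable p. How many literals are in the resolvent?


Remove p from C1 and ~p from C2.
C1 remainder: {}
C2 remainder: {q, r}
Union (resolvent): {q, r}
Resolvent has 2 literal(s).

2


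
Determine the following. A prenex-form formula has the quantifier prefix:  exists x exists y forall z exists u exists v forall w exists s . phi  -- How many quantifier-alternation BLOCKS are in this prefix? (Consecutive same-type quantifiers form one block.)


Quantifier-type sequence: E E A E E A E  (A=forall, E=exists)
Group into maximal same-type runs:
  Ex2 | Ax1 | Ex2 | Ax1 | Ex1
Number of blocks = 5

5


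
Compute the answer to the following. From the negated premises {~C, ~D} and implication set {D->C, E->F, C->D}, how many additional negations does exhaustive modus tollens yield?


Initial negated facts: {~C, ~D}
Apply modus tollens to closure:
  (no implication fires)
Final negated: {~C, ~D}
New negations: {(none)}
Count = 0

0


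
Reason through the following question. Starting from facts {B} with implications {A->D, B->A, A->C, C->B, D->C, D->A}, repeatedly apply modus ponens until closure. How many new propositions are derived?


Initial facts: {B}
Apply modus ponens to closure:
  B and B->A  =>  A
  A and A->C  =>  C
  A and A->D  =>  D
Final known: {A, B, C, D}
New propositions: {A, C, D}
Count = 3

3


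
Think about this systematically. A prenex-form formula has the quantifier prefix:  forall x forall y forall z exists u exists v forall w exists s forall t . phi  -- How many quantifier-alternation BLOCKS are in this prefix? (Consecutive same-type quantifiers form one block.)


Quantifier-type sequence: A A A E E A E A  (A=forall, E=exists)
Group into maximal same-type runs:
  Ax3 | Ex2 | Ax1 | Ex1 | Ax1
Number of blocks = 5

5


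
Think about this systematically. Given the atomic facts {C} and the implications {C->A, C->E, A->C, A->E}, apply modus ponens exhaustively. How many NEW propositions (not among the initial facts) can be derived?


Initial facts: {C}
Apply modus ponens to closure:
  C and C->A  =>  A
  C and C->E  =>  E
Final known: {A, C, E}
New propositions: {A, E}
Count = 2

2


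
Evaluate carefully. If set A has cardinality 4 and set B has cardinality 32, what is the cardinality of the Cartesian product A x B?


The Cartesian product A x B contains all ordered pairs (a, b).
|A x B| = |A| * |B| = 4 * 32 = 128

128


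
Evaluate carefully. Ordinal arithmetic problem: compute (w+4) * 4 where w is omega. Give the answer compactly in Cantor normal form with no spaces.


Compute (w+4) * 4.
Ordinal * is associative and left-distributive over +, but NOT commutative; for finite n>1, n*w = w but w*n stays w*n.
(w+4) * 4 = (w+4) repeated 4 times. Each intermediate +4 is absorbed by the following w; only the last survives: w*4+4.
Result = w*4+4

w*4+4


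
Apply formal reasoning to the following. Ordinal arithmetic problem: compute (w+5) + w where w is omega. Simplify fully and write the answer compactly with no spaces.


Compute (w+5) + w.
Ordinal + is associative but NOT commutative; for finite n>0, n + w = w but w + n stays w+n.
(w+5) + w = w + (5+w) = w + w = w*2 (the finite tail 5 is absorbed by the right w).
Result = w*2

w*2


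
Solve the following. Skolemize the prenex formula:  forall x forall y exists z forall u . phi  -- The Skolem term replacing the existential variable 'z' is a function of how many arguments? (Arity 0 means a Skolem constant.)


Quantifier prefix: forall x forall y exists z forall u
'z' is existentially quantified at position 3.
Universal variables preceding it: x, y
Skolem function arity = 2

2


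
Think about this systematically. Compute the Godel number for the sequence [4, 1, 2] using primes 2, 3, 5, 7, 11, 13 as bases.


Encode each element as an exponent of the corresponding prime:
  2^4 = 16
  3^1 = 3
  5^2 = 25
Product = 16 * 3 * 25 = 1200

1200


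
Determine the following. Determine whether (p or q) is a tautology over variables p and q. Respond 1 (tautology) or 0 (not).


Check all 4 assignments:
p=0, q=0: 0
p=0, q=1: 1
p=1, q=0: 1
p=1, q=1: 1
Satisfying count = 3/4.
Tautology iff count = 4: no.

0


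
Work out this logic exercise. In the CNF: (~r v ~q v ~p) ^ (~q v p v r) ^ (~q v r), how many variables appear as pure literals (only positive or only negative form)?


Check each variable for pure literal status:
p: mixed (not pure)
q: pure negative
r: mixed (not pure)
Pure literal count = 1

1


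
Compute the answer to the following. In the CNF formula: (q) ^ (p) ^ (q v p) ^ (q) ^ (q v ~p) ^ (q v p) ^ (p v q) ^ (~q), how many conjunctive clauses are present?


A CNF formula is a conjunction of clauses.
Clauses are separated by ^.
Counting the conjuncts: 8 clauses.

8


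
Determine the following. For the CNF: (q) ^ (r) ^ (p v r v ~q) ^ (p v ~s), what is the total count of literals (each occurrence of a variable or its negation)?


Counting literals in each clause:
Clause 1: 1 literal(s)
Clause 2: 1 literal(s)
Clause 3: 3 literal(s)
Clause 4: 2 literal(s)
Total = 7

7


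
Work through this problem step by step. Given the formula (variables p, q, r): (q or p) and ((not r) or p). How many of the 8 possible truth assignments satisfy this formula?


Evaluate all 8 assignments for p, q, r:
p=0, q=0, r=0: 0
p=0, q=0, r=1: 0
p=0, q=1, r=0: 1
p=0, q=1, r=1: 0
p=1, q=0, r=0: 1
p=1, q=0, r=1: 1
p=1, q=1, r=0: 1
p=1, q=1, r=1: 1
Satisfying count = 5

5


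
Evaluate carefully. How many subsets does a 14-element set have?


The power set of a set with n elements has 2^n elements.
|P(S)| = 2^14 = 16384

16384


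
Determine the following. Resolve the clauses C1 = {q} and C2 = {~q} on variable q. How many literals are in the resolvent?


Remove q from C1 and ~q from C2.
C1 remainder: {}
C2 remainder: {}
Union (resolvent): {} (empty clause)
Resolvent has 0 literal(s).

0


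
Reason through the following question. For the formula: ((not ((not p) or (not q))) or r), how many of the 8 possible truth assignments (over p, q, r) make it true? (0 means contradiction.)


Check all 8 assignments:
p=0, q=0, r=0: 0
p=0, q=0, r=1: 1
p=0, q=1, r=0: 0
p=0, q=1, r=1: 1
p=1, q=0, r=0: 0
p=1, q=0, r=1: 1
p=1, q=1, r=0: 1
p=1, q=1, r=1: 1
Count of True = 5

5


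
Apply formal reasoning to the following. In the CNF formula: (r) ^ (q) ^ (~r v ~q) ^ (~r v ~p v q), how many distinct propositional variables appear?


Identify each variable that appears in the formula.
Variables found: p, q, r
Count = 3

3


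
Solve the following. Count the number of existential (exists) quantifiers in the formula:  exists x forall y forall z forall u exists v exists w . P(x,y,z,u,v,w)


Quantifier prefix: exists x forall y forall z forall u exists v exists w
Mark each quantifier type:
  E U U U E E
Universal count = 3, Existential count = 3
Asked for existential (exists) quantifiers: 3

3


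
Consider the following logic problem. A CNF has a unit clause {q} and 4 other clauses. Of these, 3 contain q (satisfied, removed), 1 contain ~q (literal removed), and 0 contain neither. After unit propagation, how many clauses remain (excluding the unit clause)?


Satisfied (removed): 3
Shortened (remain): 1
Unchanged (remain): 0
Remaining = 1 + 0 = 1

1


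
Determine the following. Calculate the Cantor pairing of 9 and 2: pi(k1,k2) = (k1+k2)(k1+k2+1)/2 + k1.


k1 + k2 = 11
(k1+k2)(k1+k2+1)/2 = 11 * 12 / 2 = 66
pi = 66 + 9 = 75

75


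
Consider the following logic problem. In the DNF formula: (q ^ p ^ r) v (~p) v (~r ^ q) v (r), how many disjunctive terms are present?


A DNF formula is a disjunction of terms (conjunctions).
Terms are separated by v.
Counting the disjuncts: 4 terms.

4


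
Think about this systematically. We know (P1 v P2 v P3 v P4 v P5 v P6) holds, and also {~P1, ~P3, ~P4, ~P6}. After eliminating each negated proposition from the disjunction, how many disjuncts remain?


Original disjuncts (6): P1, P2, P3, P4, P5, P6
Negated (eliminate): ~P1, ~P3, ~P4, ~P6
Remaining disjuncts: P2, P5
Count = 6 - 4 = 2

2


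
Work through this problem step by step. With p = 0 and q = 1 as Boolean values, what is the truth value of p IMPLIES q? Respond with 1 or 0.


p = 0, q = 1
Operation: p IMPLIES q
Evaluate: 0 IMPLIES 1 = 1

1


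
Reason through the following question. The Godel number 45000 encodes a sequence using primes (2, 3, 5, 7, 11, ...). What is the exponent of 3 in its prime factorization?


Factorize 45000 by dividing by 3 repeatedly.
Division steps: 3 divides 45000 exactly 2 time(s).
Exponent of 3 = 2

2


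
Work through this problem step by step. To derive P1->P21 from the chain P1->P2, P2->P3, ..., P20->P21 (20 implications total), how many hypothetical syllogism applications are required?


With 20 implications in a chain connecting 21 propositions:
P1->P2, P2->P3, ..., P20->P21
Steps needed = (number of implications) - 1 = 20 - 1 = 19

19


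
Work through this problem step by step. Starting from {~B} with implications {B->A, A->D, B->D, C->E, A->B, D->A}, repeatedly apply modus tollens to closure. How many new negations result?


Initial negated facts: {~B}
Apply modus tollens to closure:
  ~B and A->B  =>  ~A
  ~A and D->A  =>  ~D
Final negated: {~A, ~B, ~D}
New negations: {~A, ~D}
Count = 2

2


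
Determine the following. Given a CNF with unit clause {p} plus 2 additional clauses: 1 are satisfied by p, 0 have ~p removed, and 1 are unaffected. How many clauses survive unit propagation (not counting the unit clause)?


Satisfied (removed): 1
Shortened (remain): 0
Unchanged (remain): 1
Remaining = 0 + 1 = 1

1


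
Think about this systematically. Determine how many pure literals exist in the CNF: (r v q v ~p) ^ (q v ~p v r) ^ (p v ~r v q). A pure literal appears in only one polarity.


Check each variable for pure literal status:
p: mixed (not pure)
q: pure positive
r: mixed (not pure)
Pure literal count = 1

1


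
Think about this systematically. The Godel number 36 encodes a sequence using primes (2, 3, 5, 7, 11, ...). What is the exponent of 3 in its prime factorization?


Factorize 36 by dividing by 3 repeatedly.
Division steps: 3 divides 36 exactly 2 time(s).
Exponent of 3 = 2

2


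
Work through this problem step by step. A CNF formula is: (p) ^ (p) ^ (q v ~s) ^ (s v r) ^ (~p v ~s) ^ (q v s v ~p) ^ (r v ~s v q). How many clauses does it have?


A CNF formula is a conjunction of clauses.
Clauses are separated by ^.
Counting the conjuncts: 7 clauses.

7


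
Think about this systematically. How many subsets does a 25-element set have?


The power set of a set with n elements has 2^n elements.
|P(S)| = 2^25 = 33554432

33554432


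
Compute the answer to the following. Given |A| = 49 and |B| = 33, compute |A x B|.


The Cartesian product A x B contains all ordered pairs (a, b).
|A x B| = |A| * |B| = 49 * 33 = 1617

1617


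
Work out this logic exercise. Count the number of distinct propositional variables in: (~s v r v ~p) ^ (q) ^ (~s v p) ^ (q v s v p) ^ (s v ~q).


Identify each variable that appears in the formula.
Variables found: p, q, r, s
Count = 4

4


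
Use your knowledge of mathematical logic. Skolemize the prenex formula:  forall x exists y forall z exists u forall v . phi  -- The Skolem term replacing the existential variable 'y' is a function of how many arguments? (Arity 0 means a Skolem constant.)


Quantifier prefix: forall x exists y forall z exists u forall v
'y' is existentially quantified at position 2.
Universal variables preceding it: x
Skolem function arity = 1

1


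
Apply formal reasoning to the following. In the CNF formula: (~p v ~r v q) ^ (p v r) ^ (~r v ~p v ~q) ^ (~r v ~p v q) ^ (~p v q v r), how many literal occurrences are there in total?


Counting literals in each clause:
Clause 1: 3 literal(s)
Clause 2: 2 literal(s)
Clause 3: 3 literal(s)
Clause 4: 3 literal(s)
Clause 5: 3 literal(s)
Total = 14

14


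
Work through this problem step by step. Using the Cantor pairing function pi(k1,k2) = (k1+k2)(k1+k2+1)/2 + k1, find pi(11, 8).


k1 + k2 = 19
(k1+k2)(k1+k2+1)/2 = 19 * 20 / 2 = 190
pi = 190 + 11 = 201

201


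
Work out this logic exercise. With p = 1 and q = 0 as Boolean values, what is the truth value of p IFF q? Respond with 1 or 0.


p = 1, q = 0
Operation: p IFF q
Evaluate: 1 IFF 0 = 0

0


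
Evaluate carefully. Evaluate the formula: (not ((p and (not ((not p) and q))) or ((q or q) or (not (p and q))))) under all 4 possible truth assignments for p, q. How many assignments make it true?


Check all 4 assignments:
p=0, q=0: 0
p=0, q=1: 0
p=1, q=0: 0
p=1, q=1: 0
Count of True = 0

0


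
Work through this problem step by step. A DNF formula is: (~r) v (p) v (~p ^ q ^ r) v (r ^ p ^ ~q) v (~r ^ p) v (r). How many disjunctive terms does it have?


A DNF formula is a disjunction of terms (conjunctions).
Terms are separated by v.
Counting the disjuncts: 6 terms.

6


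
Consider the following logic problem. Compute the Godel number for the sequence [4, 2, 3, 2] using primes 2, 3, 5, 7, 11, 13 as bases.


Encode each element as an exponent of the corresponding prime:
  2^4 = 16
  3^2 = 9
  5^3 = 125
  7^2 = 49
Product = 16 * 9 * 125 * 49 = 882000

882000


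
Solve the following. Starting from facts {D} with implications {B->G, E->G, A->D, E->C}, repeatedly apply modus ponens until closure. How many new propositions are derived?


Initial facts: {D}
Apply modus ponens to closure:
  (no implication fires)
Final known: {D}
New propositions: {(none)}
Count = 0

0


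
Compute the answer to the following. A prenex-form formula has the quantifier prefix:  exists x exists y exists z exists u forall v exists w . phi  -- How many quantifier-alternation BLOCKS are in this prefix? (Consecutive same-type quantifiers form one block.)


Quantifier-type sequence: E E E E A E  (A=forall, E=exists)
Group into maximal same-type runs:
  Ex4 | Ax1 | Ex1
Number of blocks = 3

3


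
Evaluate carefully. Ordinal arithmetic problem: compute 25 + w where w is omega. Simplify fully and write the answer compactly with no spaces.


Compute 25 + w.
Ordinal + is associative but NOT commutative; for finite n>0, n + w = w but w + n stays w+n.
Any finite left addend is absorbed by w on the right: 25 + w = w.
Result = w

w


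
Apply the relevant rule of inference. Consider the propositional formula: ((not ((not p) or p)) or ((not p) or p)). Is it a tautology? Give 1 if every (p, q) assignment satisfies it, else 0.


Check all 4 assignments:
p=0, q=0: 1
p=0, q=1: 1
p=1, q=0: 1
p=1, q=1: 1
Satisfying count = 4/4.
Tautology iff count = 4: yes.

1


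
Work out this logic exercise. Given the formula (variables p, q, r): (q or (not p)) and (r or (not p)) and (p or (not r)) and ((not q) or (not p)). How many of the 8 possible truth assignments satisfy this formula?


Evaluate all 8 assignments for p, q, r:
p=0, q=0, r=0: 1
p=0, q=0, r=1: 0
p=0, q=1, r=0: 1
p=0, q=1, r=1: 0
p=1, q=0, r=0: 0
p=1, q=0, r=1: 0
p=1, q=1, r=0: 0
p=1, q=1, r=1: 0
Satisfying count = 2

2


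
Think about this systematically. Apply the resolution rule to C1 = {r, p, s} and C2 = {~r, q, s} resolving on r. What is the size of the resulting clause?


Remove r from C1 and ~r from C2.
C1 remainder: {p, s}
C2 remainder: {q, s}
Union (resolvent): {p, q, s}
Resolvent has 3 literal(s).

3


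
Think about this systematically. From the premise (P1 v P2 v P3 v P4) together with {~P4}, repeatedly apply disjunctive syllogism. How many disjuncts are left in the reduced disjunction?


Original disjuncts (4): P1, P2, P3, P4
Negated (eliminate): ~P4
Remaining disjuncts: P1, P2, P3
Count = 4 - 1 = 3

3


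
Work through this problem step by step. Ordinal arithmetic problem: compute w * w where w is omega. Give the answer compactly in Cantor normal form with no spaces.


Compute w * w.
Ordinal * is associative and left-distributive over +, but NOT commutative; for finite n>1, n*w = w but w*n stays w*n.
w * w = w^2 by definition.
Result = w^2

w^2


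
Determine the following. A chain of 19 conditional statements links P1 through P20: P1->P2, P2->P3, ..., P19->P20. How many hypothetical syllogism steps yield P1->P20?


With 19 implications in a chain connecting 20 propositions:
P1->P2, P2->P3, ..., P19->P20
Steps needed = (number of implications) - 1 = 19 - 1 = 18

18


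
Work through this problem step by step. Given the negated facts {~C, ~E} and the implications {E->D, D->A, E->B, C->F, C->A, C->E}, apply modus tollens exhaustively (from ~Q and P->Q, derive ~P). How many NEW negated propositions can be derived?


Initial negated facts: {~C, ~E}
Apply modus tollens to closure:
  (no implication fires)
Final negated: {~C, ~E}
New negations: {(none)}
Count = 0

0


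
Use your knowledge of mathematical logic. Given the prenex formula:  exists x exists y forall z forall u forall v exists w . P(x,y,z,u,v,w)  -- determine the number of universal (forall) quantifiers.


Quantifier prefix: exists x exists y forall z forall u forall v exists w
Mark each quantifier type:
  E E U U U E
Universal count = 3, Existential count = 3
Asked for universal (forall) quantifiers: 3

3


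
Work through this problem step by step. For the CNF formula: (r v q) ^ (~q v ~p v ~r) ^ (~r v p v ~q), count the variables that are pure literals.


Check each variable for pure literal status:
p: mixed (not pure)
q: mixed (not pure)
r: mixed (not pure)
Pure literal count = 0

0


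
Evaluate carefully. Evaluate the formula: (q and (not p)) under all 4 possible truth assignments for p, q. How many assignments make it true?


Check all 4 assignments:
p=0, q=0: 0
p=0, q=1: 1
p=1, q=0: 0
p=1, q=1: 0
Count of True = 1

1


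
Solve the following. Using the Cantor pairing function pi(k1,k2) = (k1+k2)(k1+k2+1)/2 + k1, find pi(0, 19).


k1 + k2 = 19
(k1+k2)(k1+k2+1)/2 = 19 * 20 / 2 = 190
pi = 190 + 0 = 190

190


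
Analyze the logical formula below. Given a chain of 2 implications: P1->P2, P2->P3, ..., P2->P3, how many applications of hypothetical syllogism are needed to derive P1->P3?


With 2 implications in a chain connecting 3 propositions:
P1->P2, P2->P3, ..., P2->P3
Steps needed = (number of implications) - 1 = 2 - 1 = 1

1


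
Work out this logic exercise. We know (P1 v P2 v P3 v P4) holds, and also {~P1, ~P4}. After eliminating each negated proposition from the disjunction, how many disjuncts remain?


Original disjuncts (4): P1, P2, P3, P4
Negated (eliminate): ~P1, ~P4
Remaining disjuncts: P2, P3
Count = 4 - 2 = 2

2


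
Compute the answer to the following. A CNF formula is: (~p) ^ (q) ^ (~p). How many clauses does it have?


A CNF formula is a conjunction of clauses.
Clauses are separated by ^.
Counting the conjuncts: 3 clauses.

3


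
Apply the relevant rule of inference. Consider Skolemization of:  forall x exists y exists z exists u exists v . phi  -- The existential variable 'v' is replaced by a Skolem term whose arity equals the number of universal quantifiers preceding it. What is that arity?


Quantifier prefix: forall x exists y exists z exists u exists v
'v' is existentially quantified at position 5.
Universal variables preceding it: x
Skolem function arity = 1

1


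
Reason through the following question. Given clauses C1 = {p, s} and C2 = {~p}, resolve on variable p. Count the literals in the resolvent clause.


Remove p from C1 and ~p from C2.
C1 remainder: {s}
C2 remainder: {}
Union (resolvent): {s}
Resolvent has 1 literal(s).

1


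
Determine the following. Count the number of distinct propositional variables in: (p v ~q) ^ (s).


Identify each variable that appears in the formula.
Variables found: p, q, s
Count = 3

3


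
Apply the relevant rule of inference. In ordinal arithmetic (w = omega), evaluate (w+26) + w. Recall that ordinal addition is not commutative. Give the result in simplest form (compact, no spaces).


Compute (w+26) + w.
Ordinal + is associative but NOT commutative; for finite n>0, n + w = w but w + n stays w+n.
(w+26) + w = w + (26+w) = w + w = w*2 (the finite tail 26 is absorbed by the right w).
Result = w*2

w*2


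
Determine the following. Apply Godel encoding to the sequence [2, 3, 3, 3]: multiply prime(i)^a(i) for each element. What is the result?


Encode each element as an exponent of the corresponding prime:
  2^2 = 4
  3^3 = 27
  5^3 = 125
  7^3 = 343
Product = 4 * 27 * 125 * 343 = 4630500

4630500


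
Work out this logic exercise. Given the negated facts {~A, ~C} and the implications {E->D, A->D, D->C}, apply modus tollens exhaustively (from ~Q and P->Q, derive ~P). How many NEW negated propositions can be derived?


Initial negated facts: {~A, ~C}
Apply modus tollens to closure:
  ~C and D->C  =>  ~D
  ~D and E->D  =>  ~E
Final negated: {~A, ~C, ~D, ~E}
New negations: {~D, ~E}
Count = 2

2


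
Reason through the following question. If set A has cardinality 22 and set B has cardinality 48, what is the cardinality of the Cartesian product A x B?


The Cartesian product A x B contains all ordered pairs (a, b).
|A x B| = |A| * |B| = 22 * 48 = 1056

1056


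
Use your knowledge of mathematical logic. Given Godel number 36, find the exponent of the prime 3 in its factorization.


Factorize 36 by dividing by 3 repeatedly.
Division steps: 3 divides 36 exactly 2 time(s).
Exponent of 3 = 2

2


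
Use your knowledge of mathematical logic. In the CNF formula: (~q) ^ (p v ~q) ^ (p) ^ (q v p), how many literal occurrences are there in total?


Counting literals in each clause:
Clause 1: 1 literal(s)
Clause 2: 2 literal(s)
Clause 3: 1 literal(s)
Clause 4: 2 literal(s)
Total = 6

6


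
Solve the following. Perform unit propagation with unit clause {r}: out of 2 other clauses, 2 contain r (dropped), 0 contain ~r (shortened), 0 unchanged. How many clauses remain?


Satisfied (removed): 2
Shortened (remain): 0
Unchanged (remain): 0
Remaining = 0 + 0 = 0

0


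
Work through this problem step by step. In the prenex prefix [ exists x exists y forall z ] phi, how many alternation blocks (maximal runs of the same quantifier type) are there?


Quantifier-type sequence: E E A  (A=forall, E=exists)
Group into maximal same-type runs:
  Ex2 | Ax1
Number of blocks = 2

2


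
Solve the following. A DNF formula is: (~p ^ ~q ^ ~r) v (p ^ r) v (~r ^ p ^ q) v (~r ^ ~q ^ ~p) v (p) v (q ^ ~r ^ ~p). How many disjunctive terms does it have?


A DNF formula is a disjunction of terms (conjunctions).
Terms are separated by v.
Counting the disjuncts: 6 terms.

6


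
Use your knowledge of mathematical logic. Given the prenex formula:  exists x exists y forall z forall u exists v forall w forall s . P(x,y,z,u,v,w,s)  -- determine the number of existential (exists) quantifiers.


Quantifier prefix: exists x exists y forall z forall u exists v forall w forall s
Mark each quantifier type:
  E E U U E U U
Universal count = 4, Existential count = 3
Asked for existential (exists) quantifiers: 3

3


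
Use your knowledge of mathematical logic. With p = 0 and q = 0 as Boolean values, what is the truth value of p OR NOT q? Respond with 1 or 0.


p = 0, q = 0
Operation: p OR NOT q
Evaluate: 0 OR NOT 0 = 1

1


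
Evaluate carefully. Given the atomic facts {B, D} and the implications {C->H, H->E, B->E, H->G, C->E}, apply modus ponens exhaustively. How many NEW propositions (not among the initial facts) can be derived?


Initial facts: {B, D}
Apply modus ponens to closure:
  B and B->E  =>  E
Final known: {B, D, E}
New propositions: {E}
Count = 1

1


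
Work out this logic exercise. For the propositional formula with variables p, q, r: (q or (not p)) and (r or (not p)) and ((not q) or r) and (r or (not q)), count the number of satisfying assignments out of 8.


Evaluate all 8 assignments for p, q, r:
p=0, q=0, r=0: 1
p=0, q=0, r=1: 1
p=0, q=1, r=0: 0
p=0, q=1, r=1: 1
p=1, q=0, r=0: 0
p=1, q=0, r=1: 0
p=1, q=1, r=0: 0
p=1, q=1, r=1: 1
Satisfying count = 4

4


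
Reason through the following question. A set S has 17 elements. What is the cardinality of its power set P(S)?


The power set of a set with n elements has 2^n elements.
|P(S)| = 2^17 = 131072

131072


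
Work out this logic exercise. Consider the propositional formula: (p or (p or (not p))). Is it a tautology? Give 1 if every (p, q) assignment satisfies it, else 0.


Check all 4 assignments:
p=0, q=0: 1
p=0, q=1: 1
p=1, q=0: 1
p=1, q=1: 1
Satisfying count = 4/4.
Tautology iff count = 4: yes.

1


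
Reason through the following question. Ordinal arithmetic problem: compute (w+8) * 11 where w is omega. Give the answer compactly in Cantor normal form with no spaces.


Compute (w+8) * 11.
Ordinal * is associative and left-distributive over +, but NOT commutative; for finite n>1, n*w = w but w*n stays w*n.
(w+8) * 11 = (w+8) repeated 11 times. Each intermediate +8 is absorbed by the following w; only the last survives: w*11+8.
Result = w*11+8

w*11+8


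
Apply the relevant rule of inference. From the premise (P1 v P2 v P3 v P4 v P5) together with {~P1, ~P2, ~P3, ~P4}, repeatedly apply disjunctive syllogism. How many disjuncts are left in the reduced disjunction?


Original disjuncts (5): P1, P2, P3, P4, P5
Negated (eliminate): ~P1, ~P2, ~P3, ~P4
Remaining disjuncts: P5
Count = 5 - 4 = 1

1


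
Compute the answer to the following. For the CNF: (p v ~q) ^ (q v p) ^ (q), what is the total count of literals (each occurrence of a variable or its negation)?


Counting literals in each clause:
Clause 1: 2 literal(s)
Clause 2: 2 literal(s)
Clause 3: 1 literal(s)
Total = 5

5


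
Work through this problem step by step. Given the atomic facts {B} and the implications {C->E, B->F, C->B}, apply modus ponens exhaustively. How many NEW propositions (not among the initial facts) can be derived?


Initial facts: {B}
Apply modus ponens to closure:
  B and B->F  =>  F
Final known: {B, F}
New propositions: {F}
Count = 1

1


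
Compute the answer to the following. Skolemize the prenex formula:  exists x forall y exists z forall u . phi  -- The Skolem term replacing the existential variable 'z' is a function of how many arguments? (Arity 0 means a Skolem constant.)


Quantifier prefix: exists x forall y exists z forall u
'z' is existentially quantified at position 3.
Universal variables preceding it: y
Skolem function arity = 1

1


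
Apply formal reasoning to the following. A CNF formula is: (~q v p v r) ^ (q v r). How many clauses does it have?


A CNF formula is a conjunction of clauses.
Clauses are separated by ^.
Counting the conjuncts: 2 clauses.

2


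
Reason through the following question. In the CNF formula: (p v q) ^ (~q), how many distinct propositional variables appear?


Identify each variable that appears in the formula.
Variables found: p, q
Count = 2

2


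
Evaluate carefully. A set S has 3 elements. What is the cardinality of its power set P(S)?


The power set of a set with n elements has 2^n elements.
|P(S)| = 2^3 = 8

8


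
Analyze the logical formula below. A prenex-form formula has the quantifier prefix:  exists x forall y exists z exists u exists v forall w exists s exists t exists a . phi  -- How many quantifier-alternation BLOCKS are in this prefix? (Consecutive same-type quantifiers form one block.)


Quantifier-type sequence: E A E E E A E E E  (A=forall, E=exists)
Group into maximal same-type runs:
  Ex1 | Ax1 | Ex3 | Ax1 | Ex3
Number of blocks = 5

5


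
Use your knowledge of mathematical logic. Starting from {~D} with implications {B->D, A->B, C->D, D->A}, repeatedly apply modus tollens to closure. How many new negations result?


Initial negated facts: {~D}
Apply modus tollens to closure:
  ~D and B->D  =>  ~B
  ~B and A->B  =>  ~A
  ~D and C->D  =>  ~C
Final negated: {~A, ~B, ~C, ~D}
New negations: {~A, ~B, ~C}
Count = 3

3


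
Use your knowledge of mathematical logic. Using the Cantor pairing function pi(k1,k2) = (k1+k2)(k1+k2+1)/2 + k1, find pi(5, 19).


k1 + k2 = 24
(k1+k2)(k1+k2+1)/2 = 24 * 25 / 2 = 300
pi = 300 + 5 = 305

305


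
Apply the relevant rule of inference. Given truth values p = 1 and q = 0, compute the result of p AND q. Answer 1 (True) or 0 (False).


p = 1, q = 0
Operation: p AND q
Evaluate: 1 AND 0 = 0

0


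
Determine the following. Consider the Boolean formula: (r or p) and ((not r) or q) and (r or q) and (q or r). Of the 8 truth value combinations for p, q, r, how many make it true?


Evaluate all 8 assignments for p, q, r:
p=0, q=0, r=0: 0
p=0, q=0, r=1: 0
p=0, q=1, r=0: 0
p=0, q=1, r=1: 1
p=1, q=0, r=0: 0
p=1, q=0, r=1: 0
p=1, q=1, r=0: 1
p=1, q=1, r=1: 1
Satisfying count = 3

3


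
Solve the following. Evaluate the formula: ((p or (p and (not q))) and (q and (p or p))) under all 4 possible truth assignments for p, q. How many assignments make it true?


Check all 4 assignments:
p=0, q=0: 0
p=0, q=1: 0
p=1, q=0: 0
p=1, q=1: 1
Count of True = 1

1


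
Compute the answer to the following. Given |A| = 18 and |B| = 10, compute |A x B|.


The Cartesian product A x B contains all ordered pairs (a, b).
|A x B| = |A| * |B| = 18 * 10 = 180

180


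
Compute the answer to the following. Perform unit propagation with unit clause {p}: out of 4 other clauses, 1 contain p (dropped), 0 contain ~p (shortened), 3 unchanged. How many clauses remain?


Satisfied (removed): 1
Shortened (remain): 0
Unchanged (remain): 3
Remaining = 0 + 3 = 3

3


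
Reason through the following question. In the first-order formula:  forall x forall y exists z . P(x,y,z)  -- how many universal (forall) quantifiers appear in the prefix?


Quantifier prefix: forall x forall y exists z
Mark each quantifier type:
  U U E
Universal count = 2, Existential count = 1
Asked for universal (forall) quantifiers: 2

2


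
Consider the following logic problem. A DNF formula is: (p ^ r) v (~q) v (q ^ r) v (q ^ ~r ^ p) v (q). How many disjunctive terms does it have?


A DNF formula is a disjunction of terms (conjunctions).
Terms are separated by v.
Counting the disjuncts: 5 terms.

5


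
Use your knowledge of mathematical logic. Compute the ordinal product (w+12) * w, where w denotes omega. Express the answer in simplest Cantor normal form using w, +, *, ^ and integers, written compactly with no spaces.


Compute (w+12) * w.
Ordinal * is associative and left-distributive over +, but NOT commutative; for finite n>1, n*w = w but w*n stays w*n.
(w+12) * w = sup{(w+12)*k : k<w} = sup{w*k+12} = w^2 (the +12 tail is absorbed in the limit).
Result = w^2

w^2


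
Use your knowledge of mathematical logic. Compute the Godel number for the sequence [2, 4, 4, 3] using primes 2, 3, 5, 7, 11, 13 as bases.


Encode each element as an exponent of the corresponding prime:
  2^2 = 4
  3^4 = 81
  5^4 = 625
  7^3 = 343
Product = 4 * 81 * 625 * 343 = 69457500

69457500


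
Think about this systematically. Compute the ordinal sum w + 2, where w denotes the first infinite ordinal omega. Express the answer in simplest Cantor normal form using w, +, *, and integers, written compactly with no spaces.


Compute w + 2.
Ordinal + is associative but NOT commutative; for finite n>0, n + w = w but w + n stays w+n.
w + 2 is already in normal form (a successor ordinal beyond w).
Result = w+2

w+2


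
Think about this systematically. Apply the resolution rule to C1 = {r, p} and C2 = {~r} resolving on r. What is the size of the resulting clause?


Remove r from C1 and ~r from C2.
C1 remainder: {p}
C2 remainder: {}
Union (resolvent): {p}
Resolvent has 1 literal(s).

1


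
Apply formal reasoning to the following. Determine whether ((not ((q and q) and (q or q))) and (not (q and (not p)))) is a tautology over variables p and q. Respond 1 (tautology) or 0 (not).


Check all 4 assignments:
p=0, q=0: 1
p=0, q=1: 0
p=1, q=0: 1
p=1, q=1: 0
Satisfying count = 2/4.
Tautology iff count = 4: no.

0


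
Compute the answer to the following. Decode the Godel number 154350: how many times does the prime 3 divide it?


Factorize 154350 by dividing by 3 repeatedly.
Division steps: 3 divides 154350 exactly 2 time(s).
Exponent of 3 = 2

2


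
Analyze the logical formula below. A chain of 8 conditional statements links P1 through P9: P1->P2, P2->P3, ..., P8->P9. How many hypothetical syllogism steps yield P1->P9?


With 8 implications in a chain connecting 9 propositions:
P1->P2, P2->P3, ..., P8->P9
Steps needed = (number of implications) - 1 = 8 - 1 = 7

7


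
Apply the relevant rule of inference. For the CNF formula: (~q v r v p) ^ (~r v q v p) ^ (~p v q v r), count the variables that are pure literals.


Check each variable for pure literal status:
p: mixed (not pure)
q: mixed (not pure)
r: mixed (not pure)
Pure literal count = 0

0


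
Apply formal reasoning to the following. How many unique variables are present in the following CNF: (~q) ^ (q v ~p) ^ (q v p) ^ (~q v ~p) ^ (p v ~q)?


Identify each variable that appears in the formula.
Variables found: p, q
Count = 2

2


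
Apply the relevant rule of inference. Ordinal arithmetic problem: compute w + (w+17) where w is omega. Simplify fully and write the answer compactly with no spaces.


Compute w + (w+17).
Ordinal + is associative but NOT commutative; for finite n>0, n + w = w but w + n stays w+n.
w + (w+17) = (w+w) + 17 = w*2+17.
Result = w*2+17

w*2+17


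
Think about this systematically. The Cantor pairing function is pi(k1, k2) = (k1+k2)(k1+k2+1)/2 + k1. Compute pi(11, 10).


k1 + k2 = 21
(k1+k2)(k1+k2+1)/2 = 21 * 22 / 2 = 231
pi = 231 + 11 = 242

242


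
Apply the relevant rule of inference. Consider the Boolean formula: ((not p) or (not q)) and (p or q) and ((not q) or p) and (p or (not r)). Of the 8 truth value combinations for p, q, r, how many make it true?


Evaluate all 8 assignments for p, q, r:
p=0, q=0, r=0: 0
p=0, q=0, r=1: 0
p=0, q=1, r=0: 0
p=0, q=1, r=1: 0
p=1, q=0, r=0: 1
p=1, q=0, r=1: 1
p=1, q=1, r=0: 0
p=1, q=1, r=1: 0
Satisfying count = 2

2


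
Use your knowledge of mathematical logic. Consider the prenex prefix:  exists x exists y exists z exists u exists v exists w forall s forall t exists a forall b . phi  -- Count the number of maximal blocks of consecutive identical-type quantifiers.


Quantifier-type sequence: E E E E E E A A E A  (A=forall, E=exists)
Group into maximal same-type runs:
  Ex6 | Ax2 | Ex1 | Ax1
Number of blocks = 4

4
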